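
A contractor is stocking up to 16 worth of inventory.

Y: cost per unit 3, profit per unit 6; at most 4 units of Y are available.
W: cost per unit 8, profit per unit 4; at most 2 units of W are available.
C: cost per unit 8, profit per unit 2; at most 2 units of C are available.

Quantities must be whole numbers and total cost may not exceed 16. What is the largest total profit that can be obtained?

24

This is a bounded integer knapsack.
Y has the best ratio (6/3); taking only Y gives at most 4×6 = 24 (stopped by the supply cap of 4).
Optimal: 4×Y: cost 12 ≤ 16, profit 4·6 = 24.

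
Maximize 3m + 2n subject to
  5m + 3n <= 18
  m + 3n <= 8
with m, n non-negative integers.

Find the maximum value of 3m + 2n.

(m,n)=(3,1) is feasible, giving 11.
(m,n)=(2,2) is feasible, giving 10.
(m,n)=(3,0) is feasible, giving 9.
The best lattice point is (3,1), giving 11.

11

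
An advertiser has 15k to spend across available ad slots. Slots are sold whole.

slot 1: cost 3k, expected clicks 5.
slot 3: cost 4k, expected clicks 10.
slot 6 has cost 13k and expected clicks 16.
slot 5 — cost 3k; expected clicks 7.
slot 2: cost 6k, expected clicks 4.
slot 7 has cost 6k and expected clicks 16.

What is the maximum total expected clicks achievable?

Allowing fractional choices, the relaxed optimum would be about 36.3, but ad slots are indivisible.
slot 1 + slot 5 + slot 7: cost 3 + 3 + 6 = 12 ≤ 15, expected clicks 5 + 7 + 16 = 28.
slot 1 + slot 3 + slot 7: cost 3 + 4 + 6 = 13 ≤ 15, expected clicks 5 + 10 + 16 = 31.
slot 3 + slot 5 + slot 7: cost 4 + 3 + 6 = 13 ≤ 15, expected clicks 10 + 7 + 16 = 33.
Best is slot 3, slot 5, and slot 7 with total expected clicks 33.

33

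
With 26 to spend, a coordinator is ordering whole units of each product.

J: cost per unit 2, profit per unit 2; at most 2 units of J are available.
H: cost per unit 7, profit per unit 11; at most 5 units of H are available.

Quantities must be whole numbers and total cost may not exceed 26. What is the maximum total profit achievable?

Take 2×J and 3×H: cost 25 ≤ 26, profit 2·2 + 3·11 = 37.
No other integer combination yields more.

37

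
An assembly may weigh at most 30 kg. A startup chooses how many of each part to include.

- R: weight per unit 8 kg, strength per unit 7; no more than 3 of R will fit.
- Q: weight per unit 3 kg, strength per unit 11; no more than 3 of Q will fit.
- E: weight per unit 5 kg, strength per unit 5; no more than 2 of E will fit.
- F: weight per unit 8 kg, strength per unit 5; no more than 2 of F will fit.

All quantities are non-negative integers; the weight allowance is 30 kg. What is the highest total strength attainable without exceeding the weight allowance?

This is a bounded integer knapsack.
Take 2×R, 3×Q, and 1×E: weight 30 ≤ 30, strength 2·7 + 3·11 + 1·5 = 52.
Q has the best ratio (11/3) and is taken to its limit of 3; remaining capacity is filled optimally with the others.

52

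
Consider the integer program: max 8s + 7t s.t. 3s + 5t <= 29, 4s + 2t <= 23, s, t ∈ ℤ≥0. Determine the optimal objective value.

53

(s,t)=(4,3): 3·4+5·3=27≤29, 4·4+2·3=22≤23, objective 53.
(s,t)=(3,4): 3·3+5·4=29≤29, 4·3+2·4=20≤23, objective 52.
(s,t)=(4,2): 3·4+5·2=22≤29, 4·4+2·2=20≤23, objective 46.
No feasible integer point exceeds 53.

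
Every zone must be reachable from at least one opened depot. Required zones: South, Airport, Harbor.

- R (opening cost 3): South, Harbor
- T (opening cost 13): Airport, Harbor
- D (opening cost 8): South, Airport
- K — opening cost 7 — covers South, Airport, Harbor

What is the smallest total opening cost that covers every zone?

The greedy cost-per-new-zone heuristic would pick R and K for 10, but a cheaper cover exists.
K alone covers South, Airport, Harbor — every zone.
Total opening cost: 7.
No cover costs less than 7.

7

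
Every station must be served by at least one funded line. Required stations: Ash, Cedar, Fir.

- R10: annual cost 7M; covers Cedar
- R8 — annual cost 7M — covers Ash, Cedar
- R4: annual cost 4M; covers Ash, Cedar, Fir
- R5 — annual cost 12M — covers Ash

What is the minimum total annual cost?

4

This is an integer covering problem.
R4 alone covers Ash, Cedar, Fir — every station.
Total annual cost: 4.
No cover costs less than 4.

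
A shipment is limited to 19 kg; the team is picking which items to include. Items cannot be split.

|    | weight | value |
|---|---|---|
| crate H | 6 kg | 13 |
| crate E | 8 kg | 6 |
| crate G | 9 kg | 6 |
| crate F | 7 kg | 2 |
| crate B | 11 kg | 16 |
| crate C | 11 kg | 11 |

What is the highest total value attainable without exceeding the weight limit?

29

Treat it as a binary knapsack problem.
Allowing fractional choices, the relaxed optimum would be about 31.0, but items are indivisible.
crate H + crate B: weight 6 + 11 = 17 ≤ 19, value 13 + 16 = 29.
crate E + crate B: weight 8 + 11 = 19 ≤ 19, value 6 + 16 = 22.
crate H + crate C: weight 6 + 11 = 17 ≤ 19, value 13 + 11 = 24.
Best is crate H and crate B with total value 29.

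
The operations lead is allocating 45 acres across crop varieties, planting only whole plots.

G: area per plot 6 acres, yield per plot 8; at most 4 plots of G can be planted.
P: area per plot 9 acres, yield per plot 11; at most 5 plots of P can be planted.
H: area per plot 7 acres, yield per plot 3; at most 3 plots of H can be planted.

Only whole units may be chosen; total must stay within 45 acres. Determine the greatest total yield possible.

G has the best ratio (8/6); taking only G gives at most 4×8 = 32 (stopped by the supply cap of 4).
Mixing does better — 3×G and 3×P: area 45 ≤ 45, yield 3·8 + 3·11 = 57.

57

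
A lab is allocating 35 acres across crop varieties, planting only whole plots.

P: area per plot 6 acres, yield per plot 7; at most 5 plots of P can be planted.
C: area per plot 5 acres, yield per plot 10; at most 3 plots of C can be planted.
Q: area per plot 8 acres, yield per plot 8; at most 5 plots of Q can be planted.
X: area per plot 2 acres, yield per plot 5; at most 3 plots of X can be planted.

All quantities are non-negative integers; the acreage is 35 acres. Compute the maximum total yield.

X has the best ratio (5/2); taking only X gives at most 3×5 = 15 (stopped by the supply cap of 3).
Mixing does better — 1×P, 3×C, 1×Q, and 3×X: area 35 ≤ 35, yield 1·7 + 3·10 + 1·8 + 3·5 = 60.

60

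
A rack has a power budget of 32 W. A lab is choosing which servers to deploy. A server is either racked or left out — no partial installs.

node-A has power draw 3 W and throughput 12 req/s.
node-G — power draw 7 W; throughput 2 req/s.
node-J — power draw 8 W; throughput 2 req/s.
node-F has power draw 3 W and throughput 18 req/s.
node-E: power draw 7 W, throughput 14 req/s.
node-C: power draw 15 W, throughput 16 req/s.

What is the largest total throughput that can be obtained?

Take node-A, node-F, node-E, and node-C: power draw 3 + 3 + 7 + 15 = 28 ≤ 32, throughput 12 + 18 + 14 + 16 = 60.
No other feasible combination does better.

60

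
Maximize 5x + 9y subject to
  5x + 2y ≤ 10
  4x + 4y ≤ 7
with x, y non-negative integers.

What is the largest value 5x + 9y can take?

9

(x,y)=(0,1): 5·0+2·1=2≤10, 4·0+4·1=4≤7, objective 9.
(x,y)=(1,0): 5·1+2·0=5≤10, 4·1+4·0=4≤7, objective 5.
(x,y)=(0,0): 5·0+2·0=0≤10, 4·0+4·0=0≤7, objective 0.
No feasible integer point exceeds 9.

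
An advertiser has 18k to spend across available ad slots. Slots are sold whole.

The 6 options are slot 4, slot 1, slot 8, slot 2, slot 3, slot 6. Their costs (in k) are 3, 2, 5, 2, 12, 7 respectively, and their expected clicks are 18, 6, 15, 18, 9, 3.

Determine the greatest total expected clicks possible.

This is an integer program with binary decision variables.
Allowing fractional choices, the relaxed optimum would be about 61.5, but ad slots are indivisible.
slot 4 + slot 8 + slot 2 + slot 6: cost 3 + 5 + 2 + 7 = 17 ≤ 18, expected clicks 18 + 15 + 18 + 3 = 54.
slot 4 + slot 1 + slot 8 + slot 2: cost 3 + 2 + 5 + 2 = 12 ≤ 18, expected clicks 18 + 6 + 15 + 18 = 57.
Best is slot 4, slot 1, slot 8, and slot 2 with total expected clicks 57.

57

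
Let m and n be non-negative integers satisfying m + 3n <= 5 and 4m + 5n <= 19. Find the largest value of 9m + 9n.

Relaxing integrality, the LP optimum is 42.75 at (m,n) = (4.75, 0), which is not an integer point.
(m,n)=(4,0): 1·4+3·0=4≤5, 4·4+5·0=16≤19, objective 36.
(m,n)=(3,0): 1·3+3·0=3≤5, 4·3+5·0=12≤19, objective 27.
Maximum is 36 at (m,n)=(4,0).

36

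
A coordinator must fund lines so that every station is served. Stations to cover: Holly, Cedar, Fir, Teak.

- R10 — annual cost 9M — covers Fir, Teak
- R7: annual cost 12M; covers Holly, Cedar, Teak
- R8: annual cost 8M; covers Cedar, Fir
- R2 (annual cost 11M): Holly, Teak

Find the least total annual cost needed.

19

This is an integer covering problem.
The greedy cost-per-new-station heuristic would pick R7 and R8 for 20, but a cheaper cover exists.
Choose R8 and R2: together they cover Holly, Cedar, Fir, Teak — every station.
Total annual cost: 8 + 11 = 19.
No cover costs less than 19.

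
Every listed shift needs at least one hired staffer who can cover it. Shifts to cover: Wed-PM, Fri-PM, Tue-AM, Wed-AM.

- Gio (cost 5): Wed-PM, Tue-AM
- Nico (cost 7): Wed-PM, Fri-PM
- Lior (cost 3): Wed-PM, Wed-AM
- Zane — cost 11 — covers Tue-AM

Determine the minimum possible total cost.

Choose Gio, Nico, and Lior: together they cover Wed-PM, Fri-PM, Tue-AM, Wed-AM — every shift.
Total cost: 5 + 7 + 3 = 15.
No cover costs less than 15.

15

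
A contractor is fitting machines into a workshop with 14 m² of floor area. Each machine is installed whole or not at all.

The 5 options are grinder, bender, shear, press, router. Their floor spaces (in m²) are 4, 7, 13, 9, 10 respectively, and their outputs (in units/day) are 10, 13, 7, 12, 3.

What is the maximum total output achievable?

23

Treat it as a binary knapsack problem.
Allowing fractional choices, the relaxed optimum would be about 27.0, but machines are indivisible.
grinder + press: floor space 4 + 9 = 13 ≤ 14, output 10 + 12 = 22.
grinder + bender: floor space 4 + 7 = 11 ≤ 14, output 10 + 13 = 23.
Best is grinder and bender with total output 23.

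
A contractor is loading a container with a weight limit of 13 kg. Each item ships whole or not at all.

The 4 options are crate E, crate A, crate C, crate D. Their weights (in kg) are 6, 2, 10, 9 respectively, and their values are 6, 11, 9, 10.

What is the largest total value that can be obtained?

Allowing fractional choices, the relaxed optimum would be about 23.0, but items are indivisible.
crate A + crate D: weight 2 + 9 = 11 ≤ 13, value 11 + 10 = 21.
crate A + crate C: weight 2 + 10 = 12 ≤ 13, value 11 + 9 = 20.
Best is crate A and crate D with total value 21.

21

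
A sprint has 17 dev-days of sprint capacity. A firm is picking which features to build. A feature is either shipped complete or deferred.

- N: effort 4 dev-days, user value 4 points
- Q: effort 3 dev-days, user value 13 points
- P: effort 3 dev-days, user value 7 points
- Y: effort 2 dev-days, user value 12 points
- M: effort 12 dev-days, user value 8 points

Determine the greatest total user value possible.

36

Take N, Q, P, and Y: effort 4 + 3 + 3 + 2 = 12 ≤ 17, user value 4 + 13 + 7 + 12 = 36.
No other feasible combination does better.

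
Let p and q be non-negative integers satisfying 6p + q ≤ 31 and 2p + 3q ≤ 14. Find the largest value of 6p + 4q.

(p,q)=(5,1): 6·5+1·1=31≤31, 2·5+3·1=13≤14, objective 34.
(p,q)=(4,2): 6·4+1·2=26≤31, 2·4+3·2=14≤14, objective 32.
(p,q)=(5,0): 6·5+1·0=30≤31, 2·5+3·0=10≤14, objective 30.
Maximum is 34 at (p,q)=(5,1).

34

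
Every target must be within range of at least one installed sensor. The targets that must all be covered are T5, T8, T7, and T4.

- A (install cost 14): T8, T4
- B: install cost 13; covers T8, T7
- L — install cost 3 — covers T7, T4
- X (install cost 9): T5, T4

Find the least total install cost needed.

The greedy cost-per-new-target heuristic would pick L, X, and B for 25, but a cheaper cover exists.
Choose B and X: together they cover T5, T8, T7, T4 — every target.
Total install cost: 13 + 9 = 22.
No cover costs less than 22.

22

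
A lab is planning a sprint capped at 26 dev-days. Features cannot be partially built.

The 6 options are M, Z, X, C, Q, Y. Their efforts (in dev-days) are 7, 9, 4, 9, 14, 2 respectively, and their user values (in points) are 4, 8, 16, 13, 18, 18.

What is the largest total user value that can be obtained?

Take Z, X, C, and Y: effort 9 + 4 + 9 + 2 = 24 ≤ 26, user value 8 + 16 + 13 + 18 = 55.
No other feasible combination does better.

55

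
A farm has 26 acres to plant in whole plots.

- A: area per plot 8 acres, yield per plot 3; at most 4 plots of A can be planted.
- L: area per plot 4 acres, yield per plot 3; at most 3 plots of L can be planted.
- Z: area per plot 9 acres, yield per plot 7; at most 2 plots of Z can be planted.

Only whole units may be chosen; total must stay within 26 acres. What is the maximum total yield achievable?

20

1×L and 2×Z: area 22 ≤ 26, yield 1·3 + 2·7 = 17.
2×L and 2×Z: area 26 ≤ 26, yield 2·3 + 2·7 = 20.
Best is 20.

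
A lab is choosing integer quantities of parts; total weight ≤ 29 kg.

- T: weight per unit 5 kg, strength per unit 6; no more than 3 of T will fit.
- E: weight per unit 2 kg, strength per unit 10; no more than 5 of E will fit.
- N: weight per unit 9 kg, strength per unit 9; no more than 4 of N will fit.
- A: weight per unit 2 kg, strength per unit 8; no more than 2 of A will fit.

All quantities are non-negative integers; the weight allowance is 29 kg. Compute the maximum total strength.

This is a bounded integer knapsack.
Take 3×T, 5×E, and 2×A: weight 29 ≤ 29, strength 3·6 + 5·10 + 2·8 = 84.
E has the best ratio (10/2) and is taken to its limit of 5; remaining capacity is filled optimally with the others.

84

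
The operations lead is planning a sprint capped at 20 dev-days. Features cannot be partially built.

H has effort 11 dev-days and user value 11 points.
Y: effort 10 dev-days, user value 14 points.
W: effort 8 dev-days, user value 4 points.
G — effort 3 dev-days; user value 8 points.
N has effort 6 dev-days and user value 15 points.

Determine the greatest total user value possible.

37

Allowing fractional choices, the relaxed optimum would be about 38.0, but features are indivisible.
Y + N: effort 10 + 6 = 16 ≤ 20, user value 14 + 15 = 29.
Y + G + N: effort 10 + 3 + 6 = 19 ≤ 20, user value 14 + 8 + 15 = 37.
H + G + N: effort 11 + 3 + 6 = 20 ≤ 20, user value 11 + 8 + 15 = 34.
Best is Y, G, and N with total user value 37.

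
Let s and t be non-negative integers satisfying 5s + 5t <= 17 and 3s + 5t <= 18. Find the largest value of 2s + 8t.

24

(s,t)=(0,3): 5·0+5·3=15≤17, 3·0+5·3=15≤18, objective 24.
(s,t)=(1,2): 5·1+5·2=15≤17, 3·1+5·2=13≤18, objective 18.
No feasible integer point exceeds 24.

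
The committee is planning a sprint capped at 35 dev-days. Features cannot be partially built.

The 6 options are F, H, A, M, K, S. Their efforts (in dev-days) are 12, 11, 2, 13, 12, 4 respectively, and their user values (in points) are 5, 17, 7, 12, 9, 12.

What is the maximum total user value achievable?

48

Take H, A, M, and S: effort 11 + 2 + 13 + 4 = 30 ≤ 35, user value 17 + 7 + 12 + 12 = 48.
No other feasible combination does better.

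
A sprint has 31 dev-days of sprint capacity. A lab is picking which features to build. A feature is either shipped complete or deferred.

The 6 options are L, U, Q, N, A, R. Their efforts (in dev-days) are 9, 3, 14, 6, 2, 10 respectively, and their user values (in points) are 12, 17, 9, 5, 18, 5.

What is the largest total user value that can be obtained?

57

L + U + N + A: effort 9 + 3 + 6 + 2 = 20 ≤ 31, user value 12 + 17 + 5 + 18 = 52.
L + U + N + A + R: effort 9 + 3 + 6 + 2 + 10 = 30 ≤ 31, user value 12 + 17 + 5 + 18 + 5 = 57.
L + U + Q + A: effort 9 + 3 + 14 + 2 = 28 ≤ 31, user value 12 + 17 + 9 + 18 = 56.
Best is L, U, N, A, and R with total user value 57.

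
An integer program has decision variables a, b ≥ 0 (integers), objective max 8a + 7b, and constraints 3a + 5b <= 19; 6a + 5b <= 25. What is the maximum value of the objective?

(a,b)=(4,0): 3·4+5·0=12≤19, 6·4+5·0=24≤25, objective 32.
(a,b)=(3,1): 3·3+5·1=14≤19, 6·3+5·1=23≤25, objective 31.
(a,b)=(2,2): 3·2+5·2=16≤19, 6·2+5·2=22≤25, objective 30.
Maximum is 32 at (a,b)=(4,0).

32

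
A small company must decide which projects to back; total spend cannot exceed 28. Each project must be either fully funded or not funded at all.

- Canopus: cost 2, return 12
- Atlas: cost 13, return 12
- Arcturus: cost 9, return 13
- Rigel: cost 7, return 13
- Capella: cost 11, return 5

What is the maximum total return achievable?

38

This is an integer program with binary decision variables.
Allowing fractional choices, the relaxed optimum would be about 47.2, but projects are indivisible.
Canopus + Atlas + Arcturus: cost 2 + 13 + 9 = 24 ≤ 28, return 12 + 12 + 13 = 37.
Canopus + Atlas + Rigel: cost 2 + 13 + 7 = 22 ≤ 28, return 12 + 12 + 13 = 37.
Canopus + Arcturus + Rigel: cost 2 + 9 + 7 = 18 ≤ 28, return 12 + 13 + 13 = 38.
Best is Canopus, Arcturus, and Rigel with total return 38.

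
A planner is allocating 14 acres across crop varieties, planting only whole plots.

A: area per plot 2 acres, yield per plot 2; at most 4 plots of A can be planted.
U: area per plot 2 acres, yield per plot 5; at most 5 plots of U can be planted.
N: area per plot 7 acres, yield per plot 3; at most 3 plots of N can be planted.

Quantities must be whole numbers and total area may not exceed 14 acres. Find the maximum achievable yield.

U has the best ratio (5/2); taking only U gives at most 5×5 = 25 (stopped by the supply cap of 5).
Mixing does better — 2×A and 5×U: area 14 ≤ 14, yield 2·2 + 5·5 = 29.

29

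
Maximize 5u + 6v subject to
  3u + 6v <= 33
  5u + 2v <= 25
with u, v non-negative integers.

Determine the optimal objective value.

39

(u,v)=(3,4): 3·3+6·4=33≤33, 5·3+2·4=23≤25, objective 39.
(u,v)=(2,4): 3·2+6·4=30≤33, 5·2+2·4=18≤25, objective 34.
(u,v)=(3,3): 3·3+6·3=27≤33, 5·3+2·3=21≤25, objective 33.
(u,v)=(4,2): 3·4+6·2=24≤33, 5·4+2·2=24≤25, objective 32.
No feasible integer point exceeds 39.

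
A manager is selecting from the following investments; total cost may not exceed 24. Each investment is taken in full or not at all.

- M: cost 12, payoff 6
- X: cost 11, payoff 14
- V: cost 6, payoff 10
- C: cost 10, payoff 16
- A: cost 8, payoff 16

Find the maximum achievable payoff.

V + C + A: cost 6 + 10 + 8 = 24 ≤ 24, payoff 10 + 16 + 16 = 42.
C + A: cost 10 + 8 = 18 ≤ 24, payoff 16 + 16 = 32.
X + A: cost 11 + 8 = 19 ≤ 24, payoff 14 + 16 = 30.
Best is V, C, and A with total payoff 42.

42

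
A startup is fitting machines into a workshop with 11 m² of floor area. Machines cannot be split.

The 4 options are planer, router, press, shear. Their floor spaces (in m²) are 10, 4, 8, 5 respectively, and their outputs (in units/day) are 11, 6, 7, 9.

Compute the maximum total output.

15

Allowing fractional choices, the relaxed optimum would be about 17.2, but machines are indivisible.
planer: floor space 10 ≤ 11, output 11.
shear: floor space 5 ≤ 11, output 9.
router + shear: floor space 4 + 5 = 9 ≤ 11, output 6 + 9 = 15.
Best is router and shear with total output 15.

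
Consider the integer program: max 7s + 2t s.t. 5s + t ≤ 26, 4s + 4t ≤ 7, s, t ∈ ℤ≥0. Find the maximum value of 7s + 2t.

Relaxing integrality, the LP optimum is 12.25 at (s,t) = (1.75, 0), which is not an integer point.
(s,t)=(1,0) is feasible, giving 7.
(s,t)=(0,1) is feasible, giving 2.
(s,t)=(0,0) is feasible, giving 0.
The best lattice point is (1,0), giving 7.

7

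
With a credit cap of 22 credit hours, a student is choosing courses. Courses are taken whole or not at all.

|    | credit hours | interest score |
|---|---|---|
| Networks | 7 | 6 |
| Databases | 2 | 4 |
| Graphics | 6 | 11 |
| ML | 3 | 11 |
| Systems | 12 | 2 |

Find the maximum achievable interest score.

Allowing fractional choices, the relaxed optimum would be about 32.7, but courses are indivisible.
Networks + Databases + Graphics + ML: credit hours 7 + 2 + 6 + 3 = 18 ≤ 22, interest score 6 + 4 + 11 + 11 = 32.
Networks + Graphics + ML: credit hours 7 + 6 + 3 = 16 ≤ 22, interest score 6 + 11 + 11 = 28.
Databases + Graphics + ML: credit hours 2 + 6 + 3 = 11 ≤ 22, interest score 4 + 11 + 11 = 26.
Best is Networks, Databases, Graphics, and ML with total interest score 32.

32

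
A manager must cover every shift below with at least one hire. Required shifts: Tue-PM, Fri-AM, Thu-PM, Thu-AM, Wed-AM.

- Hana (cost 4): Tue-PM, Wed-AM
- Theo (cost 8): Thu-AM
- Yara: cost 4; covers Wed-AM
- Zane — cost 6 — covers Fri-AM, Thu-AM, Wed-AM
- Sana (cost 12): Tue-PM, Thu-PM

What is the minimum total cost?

18

The greedy cost-per-new-shift heuristic would pick Hana, Zane, and Sana for 22, but a cheaper cover exists.
Choose Zane and Sana: together they cover Tue-PM, Fri-AM, Thu-PM, Thu-AM, Wed-AM — every shift.
Total cost: 6 + 12 = 18.
No cover costs less than 18.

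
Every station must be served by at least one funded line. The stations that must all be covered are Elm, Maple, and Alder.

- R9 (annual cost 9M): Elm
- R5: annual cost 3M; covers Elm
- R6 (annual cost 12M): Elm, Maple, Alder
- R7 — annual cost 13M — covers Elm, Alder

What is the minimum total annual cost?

12

The greedy cost-per-new-station heuristic would pick R5 and R6 for 15, but a cheaper cover exists.
R6 alone covers Elm, Maple, Alder — every station.
Total annual cost: 12.
No cover costs less than 12.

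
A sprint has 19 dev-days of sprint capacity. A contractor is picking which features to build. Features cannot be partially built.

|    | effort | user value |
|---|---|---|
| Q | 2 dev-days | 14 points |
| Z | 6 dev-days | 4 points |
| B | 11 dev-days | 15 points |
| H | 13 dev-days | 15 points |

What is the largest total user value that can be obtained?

Allowing fractional choices, the relaxed optimum would be about 35.9, but features are indivisible.
Q + Z + B: effort 2 + 6 + 11 = 19 ≤ 19, user value 14 + 4 + 15 = 33.
Q + B: effort 2 + 11 = 13 ≤ 19, user value 14 + 15 = 29.
Best is Q, Z, and B with total user value 33.

33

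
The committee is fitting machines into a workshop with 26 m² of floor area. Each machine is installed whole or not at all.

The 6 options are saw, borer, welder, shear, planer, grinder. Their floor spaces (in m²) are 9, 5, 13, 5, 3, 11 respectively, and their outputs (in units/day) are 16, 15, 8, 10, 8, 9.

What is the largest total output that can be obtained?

49

Take saw, borer, shear, and planer: floor space 9 + 5 + 5 + 3 = 22 ≤ 26, output 16 + 15 + 10 + 8 = 49.
No other feasible combination does better.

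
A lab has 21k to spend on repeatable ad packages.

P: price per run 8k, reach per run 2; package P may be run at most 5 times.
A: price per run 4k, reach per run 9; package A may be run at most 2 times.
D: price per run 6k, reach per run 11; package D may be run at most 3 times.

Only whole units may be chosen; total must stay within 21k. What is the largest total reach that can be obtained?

A has the best ratio (9/4); taking only A gives at most 2×9 = 18 (stopped by the supply cap of 2).
Mixing does better — 2×A and 2×D: price 20 ≤ 21, reach 2·9 + 2·11 = 40.

40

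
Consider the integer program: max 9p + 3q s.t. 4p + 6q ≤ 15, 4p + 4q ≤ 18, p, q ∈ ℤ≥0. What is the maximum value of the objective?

(p,q)=(3,0): 4·3+6·0=12≤15, 4·3+4·0=12≤18, objective 27.
(p,q)=(2,1): 4·2+6·1=14≤15, 4·2+4·1=12≤18, objective 21.
Maximum is 27 at (p,q)=(3,0).

27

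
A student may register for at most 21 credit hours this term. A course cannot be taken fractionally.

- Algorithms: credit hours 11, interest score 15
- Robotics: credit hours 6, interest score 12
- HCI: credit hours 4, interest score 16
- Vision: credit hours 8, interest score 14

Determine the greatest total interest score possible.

This is an integer program with binary decision variables.
Allowing fractional choices, the relaxed optimum would be about 46.1, but courses are indivisible.
Robotics + HCI + Vision: credit hours 6 + 4 + 8 = 18 ≤ 21, interest score 12 + 16 + 14 = 42.
Algorithms + Robotics + HCI: credit hours 11 + 6 + 4 = 21 ≤ 21, interest score 15 + 12 + 16 = 43.
Algorithms + HCI: credit hours 11 + 4 = 15 ≤ 21, interest score 15 + 16 = 31.
Best is Algorithms, Robotics, and HCI with total interest score 43.

43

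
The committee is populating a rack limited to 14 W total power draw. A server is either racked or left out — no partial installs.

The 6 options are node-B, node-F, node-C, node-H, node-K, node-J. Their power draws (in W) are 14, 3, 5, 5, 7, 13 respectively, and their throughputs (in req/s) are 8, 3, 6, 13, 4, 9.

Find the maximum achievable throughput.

22

node-F + node-C + node-H: power draw 3 + 5 + 5 = 13 ≤ 14, throughput 3 + 6 + 13 = 22.
node-H + node-K: power draw 5 + 7 = 12 ≤ 14, throughput 13 + 4 = 17.
node-C + node-H: power draw 5 + 5 = 10 ≤ 14, throughput 6 + 13 = 19.
Best is node-F, node-C, and node-H with total throughput 22.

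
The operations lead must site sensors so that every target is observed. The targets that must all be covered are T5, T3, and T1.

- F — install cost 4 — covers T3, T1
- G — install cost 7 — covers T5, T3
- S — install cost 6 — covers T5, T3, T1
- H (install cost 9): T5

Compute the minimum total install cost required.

S alone covers T5, T3, T1 — every target.
Total install cost: 6.

6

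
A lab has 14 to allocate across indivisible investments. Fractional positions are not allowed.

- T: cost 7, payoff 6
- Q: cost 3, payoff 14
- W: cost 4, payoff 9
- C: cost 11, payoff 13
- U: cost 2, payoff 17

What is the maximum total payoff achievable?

T + W + U: cost 7 + 4 + 2 = 13 ≤ 14, payoff 6 + 9 + 17 = 32.
Q + W + U: cost 3 + 4 + 2 = 9 ≤ 14, payoff 14 + 9 + 17 = 40.
T + Q + U: cost 7 + 3 + 2 = 12 ≤ 14, payoff 6 + 14 + 17 = 37.
Best is Q, W, and U with total payoff 40.

40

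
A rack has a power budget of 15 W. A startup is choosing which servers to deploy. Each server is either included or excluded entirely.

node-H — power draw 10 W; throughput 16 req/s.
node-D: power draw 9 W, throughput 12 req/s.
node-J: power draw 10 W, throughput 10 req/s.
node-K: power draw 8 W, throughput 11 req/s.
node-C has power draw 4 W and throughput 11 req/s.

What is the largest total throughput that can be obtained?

27

node-H + node-C: power draw 10 + 4 = 14 ≤ 15, throughput 16 + 11 = 27.
node-D + node-C: power draw 9 + 4 = 13 ≤ 15, throughput 12 + 11 = 23.
node-K + node-C: power draw 8 + 4 = 12 ≤ 15, throughput 11 + 11 = 22.
Best is node-H and node-C with total throughput 27.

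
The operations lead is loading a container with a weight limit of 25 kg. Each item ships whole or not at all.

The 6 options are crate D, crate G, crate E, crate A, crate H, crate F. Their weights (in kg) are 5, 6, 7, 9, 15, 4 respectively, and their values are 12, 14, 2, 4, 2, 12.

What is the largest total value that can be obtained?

crate D + crate G + crate E + crate F: weight 5 + 6 + 7 + 4 = 22 ≤ 25, value 12 + 14 + 2 + 12 = 40.
crate D + crate G + crate F: weight 5 + 6 + 4 = 15 ≤ 25, value 12 + 14 + 12 = 38.
crate D + crate G + crate A + crate F: weight 5 + 6 + 9 + 4 = 24 ≤ 25, value 12 + 14 + 4 + 12 = 42.
Best is crate D, crate G, crate A, and crate F with total value 42.

42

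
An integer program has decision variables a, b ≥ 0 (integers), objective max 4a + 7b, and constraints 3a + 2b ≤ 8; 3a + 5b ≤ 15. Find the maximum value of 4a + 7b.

(a,b)=(0,3): 3·0+2·3=6≤8, 3·0+5·3=15≤15, objective 21.
(a,b)=(1,2): 3·1+2·2=7≤8, 3·1+5·2=13≤15, objective 18.
(a,b)=(0,2): 3·0+2·2=4≤8, 3·0+5·2=10≤15, objective 14.
The best lattice point is (0,3), giving 21.

21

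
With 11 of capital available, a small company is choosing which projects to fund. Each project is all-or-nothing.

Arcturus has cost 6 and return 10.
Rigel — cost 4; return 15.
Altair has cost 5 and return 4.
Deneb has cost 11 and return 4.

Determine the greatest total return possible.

This is a 0-1 knapsack instance.
Rigel + Altair: cost 4 + 5 = 9 ≤ 11, return 15 + 4 = 19.
Rigel: cost 4 ≤ 11, return 15.
Arcturus + Rigel: cost 6 + 4 = 10 ≤ 11, return 10 + 15 = 25.
Best is Arcturus and Rigel with total return 25.

25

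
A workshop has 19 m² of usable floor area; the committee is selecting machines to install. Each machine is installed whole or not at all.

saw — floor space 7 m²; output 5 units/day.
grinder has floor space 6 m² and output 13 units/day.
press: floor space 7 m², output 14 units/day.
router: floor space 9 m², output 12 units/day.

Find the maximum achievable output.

This is a 0-1 knapsack instance.
Allowing fractional choices, the relaxed optimum would be about 35.0, but machines are indivisible.
grinder + router: floor space 6 + 9 = 15 ≤ 19, output 13 + 12 = 25.
grinder + press: floor space 6 + 7 = 13 ≤ 19, output 13 + 14 = 27.
press + router: floor space 7 + 9 = 16 ≤ 19, output 14 + 12 = 26.
Best is grinder and press with total output 27.

27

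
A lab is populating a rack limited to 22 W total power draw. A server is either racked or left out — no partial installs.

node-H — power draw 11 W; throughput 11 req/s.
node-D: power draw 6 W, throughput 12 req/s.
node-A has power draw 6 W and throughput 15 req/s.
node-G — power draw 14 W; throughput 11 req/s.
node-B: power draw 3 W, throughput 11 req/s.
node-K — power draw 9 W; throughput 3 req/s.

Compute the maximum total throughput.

node-H + node-D + node-B: power draw 11 + 6 + 3 = 20 ≤ 22, throughput 11 + 12 + 11 = 34.
node-D + node-A + node-B: power draw 6 + 6 + 3 = 15 ≤ 22, throughput 12 + 15 + 11 = 38.
node-H + node-A + node-B: power draw 11 + 6 + 3 = 20 ≤ 22, throughput 11 + 15 + 11 = 37.
Best is node-D, node-A, and node-B with total throughput 38.

38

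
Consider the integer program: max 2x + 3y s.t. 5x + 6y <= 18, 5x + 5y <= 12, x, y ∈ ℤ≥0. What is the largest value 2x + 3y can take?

The continuous relaxation peaks at (0, 2.4) with value 7.20; rounding to a feasible lattice point costs some objective.
(x,y)=(0,2): 5·0+6·2=12≤18, 5·0+5·2=10≤12, objective 6.
(x,y)=(1,1): 5·1+6·1=11≤18, 5·1+5·1=10≤12, objective 5.
(x,y)=(0,1): 5·0+6·1=6≤18, 5·0+5·1=5≤12, objective 3.
Maximum is 6 at (x,y)=(0,2).

6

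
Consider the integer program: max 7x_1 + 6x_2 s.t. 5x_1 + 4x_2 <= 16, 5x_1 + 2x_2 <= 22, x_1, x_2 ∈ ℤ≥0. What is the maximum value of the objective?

24

(x_1,x_2)=(0,4): 5·0+4·4=16≤16, 5·0+2·4=8≤22, objective 24.
(x_1,x_2)=(0,3): 5·0+4·3=12≤16, 5·0+2·3=6≤22, objective 18.
The best lattice point is (0,4), giving 24.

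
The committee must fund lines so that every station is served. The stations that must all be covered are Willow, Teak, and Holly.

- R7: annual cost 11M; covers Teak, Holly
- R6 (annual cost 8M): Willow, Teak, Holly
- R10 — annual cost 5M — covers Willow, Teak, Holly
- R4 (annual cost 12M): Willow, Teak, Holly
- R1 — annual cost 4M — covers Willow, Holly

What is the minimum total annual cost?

R10 alone covers Willow, Teak, Holly — every station.
Total annual cost: 5.

5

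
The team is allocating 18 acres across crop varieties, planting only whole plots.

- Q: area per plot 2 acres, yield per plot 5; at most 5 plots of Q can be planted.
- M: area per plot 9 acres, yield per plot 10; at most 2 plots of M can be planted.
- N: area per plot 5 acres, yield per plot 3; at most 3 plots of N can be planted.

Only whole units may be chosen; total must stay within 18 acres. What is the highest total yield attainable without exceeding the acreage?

Q has the best ratio (5/2); taking only Q gives at most 5×5 = 25 (stopped by the supply cap of 5).
Mixing does better — 4×Q and 1×M: area 17 ≤ 18, yield 4·5 + 1·10 = 30.

30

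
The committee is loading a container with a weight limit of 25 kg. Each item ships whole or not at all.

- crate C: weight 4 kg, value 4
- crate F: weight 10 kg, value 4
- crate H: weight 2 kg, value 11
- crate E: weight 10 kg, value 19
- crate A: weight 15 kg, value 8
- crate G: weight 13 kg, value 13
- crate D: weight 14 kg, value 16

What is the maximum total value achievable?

crate H + crate E + crate G: weight 2 + 10 + 13 = 25 ≤ 25, value 11 + 19 + 13 = 43.
crate E + crate D: weight 10 + 14 = 24 ≤ 25, value 19 + 16 = 35.
crate C + crate H + crate E: weight 4 + 2 + 10 = 16 ≤ 25, value 4 + 11 + 19 = 34.
Best is crate H, crate E, and crate G with total value 43.

43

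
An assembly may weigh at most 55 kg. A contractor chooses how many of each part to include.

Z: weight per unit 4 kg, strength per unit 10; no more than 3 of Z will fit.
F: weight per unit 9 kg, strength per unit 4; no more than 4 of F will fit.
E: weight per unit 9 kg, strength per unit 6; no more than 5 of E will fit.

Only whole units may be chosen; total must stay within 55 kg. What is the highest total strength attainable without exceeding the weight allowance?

54

This is a bounded integer knapsack.
Z has the best ratio (10/4); taking only Z gives at most 3×10 = 30 (stopped by the supply cap of 3).
Mixing does better — 3×Z and 4×E: weight 48 ≤ 55, strength 3·10 + 4·6 = 54.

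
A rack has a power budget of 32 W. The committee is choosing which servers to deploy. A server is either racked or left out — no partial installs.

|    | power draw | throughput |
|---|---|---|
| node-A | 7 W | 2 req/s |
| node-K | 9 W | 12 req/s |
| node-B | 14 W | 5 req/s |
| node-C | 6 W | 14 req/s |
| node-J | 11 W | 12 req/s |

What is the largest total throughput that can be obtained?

38

This is a 0-1 knapsack instance.
Allowing fractional choices, the relaxed optimum would be about 40.1, but servers are indivisible.
node-K + node-B + node-C: power draw 9 + 14 + 6 = 29 ≤ 32, throughput 12 + 5 + 14 = 31.
node-K + node-C + node-J: power draw 9 + 6 + 11 = 26 ≤ 32, throughput 12 + 14 + 12 = 38.
node-B + node-C + node-J: power draw 14 + 6 + 11 = 31 ≤ 32, throughput 5 + 14 + 12 = 31.
Best is node-K, node-C, and node-J with total throughput 38.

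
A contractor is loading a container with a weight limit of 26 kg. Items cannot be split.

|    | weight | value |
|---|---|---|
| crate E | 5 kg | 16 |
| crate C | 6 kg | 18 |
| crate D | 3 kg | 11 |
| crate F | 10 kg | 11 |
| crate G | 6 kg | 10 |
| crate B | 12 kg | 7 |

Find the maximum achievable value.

Take crate E, crate C, crate D, and crate F: weight 5 + 6 + 3 + 10 = 24 ≤ 26, value 16 + 18 + 11 + 11 = 56.
No other feasible combination does better.

56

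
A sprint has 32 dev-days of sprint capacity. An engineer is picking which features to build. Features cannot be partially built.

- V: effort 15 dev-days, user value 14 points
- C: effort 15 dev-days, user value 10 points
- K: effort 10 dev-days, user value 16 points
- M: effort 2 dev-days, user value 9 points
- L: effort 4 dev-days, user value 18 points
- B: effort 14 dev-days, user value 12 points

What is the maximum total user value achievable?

57

This is an integer program with binary decision variables.
Allowing fractional choices, the relaxed optimum would be about 57.9, but features are indivisible.
V + K + M + L: effort 15 + 10 + 2 + 4 = 31 ≤ 32, user value 14 + 16 + 9 + 18 = 57.
K + M + L + B: effort 10 + 2 + 4 + 14 = 30 ≤ 32, user value 16 + 9 + 18 + 12 = 55.
Best is V, K, M, and L with total user value 57.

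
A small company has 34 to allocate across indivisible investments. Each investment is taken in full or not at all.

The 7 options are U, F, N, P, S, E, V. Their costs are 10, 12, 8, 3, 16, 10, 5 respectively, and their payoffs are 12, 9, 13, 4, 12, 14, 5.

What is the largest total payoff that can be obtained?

U + N + P + E: cost 10 + 8 + 3 + 10 = 31 ≤ 34, payoff 12 + 13 + 4 + 14 = 43.
U + N + E + V: cost 10 + 8 + 10 + 5 = 33 ≤ 34, payoff 12 + 13 + 14 + 5 = 44.
F + N + P + E: cost 12 + 8 + 3 + 10 = 33 ≤ 34, payoff 9 + 13 + 4 + 14 = 40.
Best is U, N, E, and V with total payoff 44.

44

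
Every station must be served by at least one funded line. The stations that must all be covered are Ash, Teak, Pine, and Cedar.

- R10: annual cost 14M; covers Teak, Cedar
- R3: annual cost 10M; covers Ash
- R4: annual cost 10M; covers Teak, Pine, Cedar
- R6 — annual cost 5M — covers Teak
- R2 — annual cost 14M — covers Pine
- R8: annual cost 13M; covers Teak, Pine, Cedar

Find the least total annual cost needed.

Choose R3 and R4: together they cover Ash, Teak, Pine, Cedar — every station.
Total annual cost: 10 + 10 = 20.
No cover costs less than 20.

20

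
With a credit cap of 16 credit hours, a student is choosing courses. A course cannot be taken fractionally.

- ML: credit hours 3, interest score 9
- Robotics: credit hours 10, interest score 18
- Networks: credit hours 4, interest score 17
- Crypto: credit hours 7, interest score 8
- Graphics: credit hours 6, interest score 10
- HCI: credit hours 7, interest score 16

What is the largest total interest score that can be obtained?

Allowing fractional choices, the relaxed optimum would be about 45.6, but courses are indivisible.
ML + Networks + Graphics: credit hours 3 + 4 + 6 = 13 ≤ 16, interest score 9 + 17 + 10 = 36.
Robotics + Networks: credit hours 10 + 4 = 14 ≤ 16, interest score 18 + 17 = 35.
ML + Networks + HCI: credit hours 3 + 4 + 7 = 14 ≤ 16, interest score 9 + 17 + 16 = 42.
Best is ML, Networks, and HCI with total interest score 42.

42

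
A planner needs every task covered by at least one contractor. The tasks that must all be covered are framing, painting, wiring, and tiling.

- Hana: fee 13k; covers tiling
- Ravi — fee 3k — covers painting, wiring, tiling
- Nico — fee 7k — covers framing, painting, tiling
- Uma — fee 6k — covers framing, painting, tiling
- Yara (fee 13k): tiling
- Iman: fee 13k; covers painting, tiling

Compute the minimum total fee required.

9

Choose Ravi and Uma: together they cover framing, painting, wiring, tiling — every task.
Total fee: 3 + 6 = 9.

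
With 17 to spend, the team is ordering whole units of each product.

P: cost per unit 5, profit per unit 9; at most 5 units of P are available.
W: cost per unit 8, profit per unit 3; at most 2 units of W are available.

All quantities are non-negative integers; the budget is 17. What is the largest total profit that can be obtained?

2×P: cost 10 ≤ 17, profit 2·9 = 18.
3×P: cost 15 ≤ 17, profit 3·9 = 27.
Best is 27.

27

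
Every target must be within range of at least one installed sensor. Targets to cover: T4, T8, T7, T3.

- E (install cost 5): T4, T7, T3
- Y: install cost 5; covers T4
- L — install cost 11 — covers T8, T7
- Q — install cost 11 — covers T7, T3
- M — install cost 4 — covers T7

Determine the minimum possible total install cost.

Choose E and L: together they cover T4, T8, T7, T3 — every target.
Total install cost: 5 + 11 = 16.
No cover costs less than 16.

16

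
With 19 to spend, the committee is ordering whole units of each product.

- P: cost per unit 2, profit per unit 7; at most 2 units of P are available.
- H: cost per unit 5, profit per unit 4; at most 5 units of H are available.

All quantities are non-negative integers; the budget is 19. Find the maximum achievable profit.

26

P has the best ratio (7/2); taking only P gives at most 2×7 = 14 (stopped by the supply cap of 2).
Mixing does better — 2×P and 3×H: cost 19 ≤ 19, profit 2·7 + 3·4 = 26.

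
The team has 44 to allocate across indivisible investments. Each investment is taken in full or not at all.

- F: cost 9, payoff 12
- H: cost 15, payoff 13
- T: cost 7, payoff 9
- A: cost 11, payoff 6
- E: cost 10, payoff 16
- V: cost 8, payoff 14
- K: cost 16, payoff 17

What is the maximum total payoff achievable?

59

Allowing fractional choices, the relaxed optimum would be about 61.6, but investments are indivisible.
F + H + E + V: cost 9 + 15 + 10 + 8 = 42 ≤ 44, payoff 12 + 13 + 16 + 14 = 55.
T + E + V + K: cost 7 + 10 + 8 + 16 = 41 ≤ 44, payoff 9 + 16 + 14 + 17 = 56.
F + E + V + K: cost 9 + 10 + 8 + 16 = 43 ≤ 44, payoff 12 + 16 + 14 + 17 = 59.
Best is F, E, V, and K with total payoff 59.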